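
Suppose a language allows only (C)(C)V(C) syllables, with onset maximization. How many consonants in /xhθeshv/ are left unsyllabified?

3

Syllabifying with onset maximization leaves /x/, /h/, /v/ stranded (at most one coda consonant is licensed; onsets may contain at most 2 consonants).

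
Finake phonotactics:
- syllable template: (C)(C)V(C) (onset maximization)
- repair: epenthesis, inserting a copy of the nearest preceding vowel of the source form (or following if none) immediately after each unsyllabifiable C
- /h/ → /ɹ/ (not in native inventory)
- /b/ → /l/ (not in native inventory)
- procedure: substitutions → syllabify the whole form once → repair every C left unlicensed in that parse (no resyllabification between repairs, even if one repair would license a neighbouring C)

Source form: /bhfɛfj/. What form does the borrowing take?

lɛɹfɛfjɛ

Substitution: /b/ → /l/, /h/ → /ɹ/, giving /lɹfɛfj/.
Syllabifying with onset maximization leaves /l/, /j/ stranded (at most one coda consonant is licensed; onsets may contain at most 2 consonants).
Inserting the epenthetic vowel yields /l/ → /lɛ/, /j/ → /jɛ/.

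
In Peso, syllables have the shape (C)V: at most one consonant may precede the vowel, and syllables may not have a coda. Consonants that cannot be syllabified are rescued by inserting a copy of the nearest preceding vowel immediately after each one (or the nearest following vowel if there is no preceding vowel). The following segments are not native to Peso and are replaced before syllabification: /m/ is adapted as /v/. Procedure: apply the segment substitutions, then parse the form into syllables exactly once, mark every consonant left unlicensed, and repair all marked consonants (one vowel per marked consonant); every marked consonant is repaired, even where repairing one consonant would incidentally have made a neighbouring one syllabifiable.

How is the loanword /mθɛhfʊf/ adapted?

Substitution: /m/ → /v/, giving /vθɛhfʊf/.
Under (C)V, the unsyllabifiable consonants are /v/, /h/, /f/ (no codas are permitted; onsets are limited to one consonant).
Each unlicensed consonant becomes the onset of a new syllable: /v/ → /vɛ/, /h/ → /hɛ/, /f/ → /fʊ/.

vɛθɛhɛfʊfʊ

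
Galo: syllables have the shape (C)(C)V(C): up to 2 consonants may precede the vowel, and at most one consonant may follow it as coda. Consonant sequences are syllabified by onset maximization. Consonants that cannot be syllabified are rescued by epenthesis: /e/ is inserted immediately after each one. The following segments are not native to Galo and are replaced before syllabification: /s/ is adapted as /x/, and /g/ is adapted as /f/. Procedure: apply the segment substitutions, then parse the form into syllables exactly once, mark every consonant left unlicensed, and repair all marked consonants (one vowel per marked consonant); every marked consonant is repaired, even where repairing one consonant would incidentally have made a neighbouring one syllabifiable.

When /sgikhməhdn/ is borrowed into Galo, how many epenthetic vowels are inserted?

After substitution the input is /xfikhməhdn/.
The unsyllabifiable consonants are /d/, /n/; each receives one epenthetic vowel.

2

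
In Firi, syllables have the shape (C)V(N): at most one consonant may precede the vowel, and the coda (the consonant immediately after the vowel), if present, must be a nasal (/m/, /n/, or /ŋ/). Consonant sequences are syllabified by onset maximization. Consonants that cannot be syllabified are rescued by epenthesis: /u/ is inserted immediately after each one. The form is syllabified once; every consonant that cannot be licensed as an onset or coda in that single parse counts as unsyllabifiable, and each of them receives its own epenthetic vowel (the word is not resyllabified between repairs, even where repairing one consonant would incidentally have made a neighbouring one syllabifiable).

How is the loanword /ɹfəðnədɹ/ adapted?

ɹufəðunəduɹu

Syllabifying with onset maximization leaves /ɹ/, /ð/, /d/, /ɹ/ stranded (only a nasal (/m/, /n/, or /ŋ/) is licensed in coda position; onsets are limited to one consonant).
Each unlicensed consonant becomes the onset of a new syllable: /ɹ/ → /ɹu/, /ð/ → /ðu/, /d/ → /du/, /ɹ/ → /ɹu/.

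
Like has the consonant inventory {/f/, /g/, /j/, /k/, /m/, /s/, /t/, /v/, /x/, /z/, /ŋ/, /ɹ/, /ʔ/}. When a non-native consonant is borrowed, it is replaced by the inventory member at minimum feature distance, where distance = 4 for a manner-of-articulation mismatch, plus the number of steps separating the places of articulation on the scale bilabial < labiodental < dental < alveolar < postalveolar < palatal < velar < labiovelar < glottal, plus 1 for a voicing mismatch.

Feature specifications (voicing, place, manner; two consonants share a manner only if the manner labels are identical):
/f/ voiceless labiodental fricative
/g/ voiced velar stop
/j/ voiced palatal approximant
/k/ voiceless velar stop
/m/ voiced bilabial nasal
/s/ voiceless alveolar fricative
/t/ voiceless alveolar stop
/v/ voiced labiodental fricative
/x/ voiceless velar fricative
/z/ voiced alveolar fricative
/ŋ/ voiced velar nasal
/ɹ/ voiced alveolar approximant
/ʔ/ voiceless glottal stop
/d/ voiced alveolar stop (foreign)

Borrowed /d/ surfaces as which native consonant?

t

/t/ is closest: same manner (stop), place distance 0 (alveolar→alveolar), voicing differs (+1); total 1. Next closest is /g/ at distance 3.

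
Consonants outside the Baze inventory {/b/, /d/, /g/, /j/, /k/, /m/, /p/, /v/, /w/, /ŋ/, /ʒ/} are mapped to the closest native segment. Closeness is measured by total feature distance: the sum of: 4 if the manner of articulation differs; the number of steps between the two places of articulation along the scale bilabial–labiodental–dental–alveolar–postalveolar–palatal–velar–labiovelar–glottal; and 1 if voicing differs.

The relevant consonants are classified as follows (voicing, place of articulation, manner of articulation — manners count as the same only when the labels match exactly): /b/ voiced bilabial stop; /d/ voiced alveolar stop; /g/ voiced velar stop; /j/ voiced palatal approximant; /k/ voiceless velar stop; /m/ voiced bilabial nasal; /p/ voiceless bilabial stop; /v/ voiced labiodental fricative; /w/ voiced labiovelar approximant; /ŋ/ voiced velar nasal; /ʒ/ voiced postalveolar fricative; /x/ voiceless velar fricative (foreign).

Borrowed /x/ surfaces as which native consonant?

/ʒ/ is closest: same manner (fricative), place distance 2 (velar→postalveolar), voicing differs (+1); total 3. Next closest is /k/ at distance 4.

ʒ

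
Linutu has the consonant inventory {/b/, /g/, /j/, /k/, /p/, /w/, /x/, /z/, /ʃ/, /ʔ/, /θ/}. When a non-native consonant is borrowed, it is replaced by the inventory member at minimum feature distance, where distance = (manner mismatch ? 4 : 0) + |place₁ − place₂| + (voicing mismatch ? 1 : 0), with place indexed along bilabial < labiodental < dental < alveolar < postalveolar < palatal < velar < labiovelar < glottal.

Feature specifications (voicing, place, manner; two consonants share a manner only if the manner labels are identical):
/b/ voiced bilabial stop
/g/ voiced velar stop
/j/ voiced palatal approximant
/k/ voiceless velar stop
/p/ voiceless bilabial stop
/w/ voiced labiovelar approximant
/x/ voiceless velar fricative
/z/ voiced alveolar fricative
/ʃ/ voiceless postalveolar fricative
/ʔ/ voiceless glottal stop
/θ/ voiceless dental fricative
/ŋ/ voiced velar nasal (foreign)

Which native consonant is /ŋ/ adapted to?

g

/g/ is closest: manner differs (nasal→stop, +4), place distance 0 (velar→velar), same voicing; total 4. Next closest is /j/ at distance 5.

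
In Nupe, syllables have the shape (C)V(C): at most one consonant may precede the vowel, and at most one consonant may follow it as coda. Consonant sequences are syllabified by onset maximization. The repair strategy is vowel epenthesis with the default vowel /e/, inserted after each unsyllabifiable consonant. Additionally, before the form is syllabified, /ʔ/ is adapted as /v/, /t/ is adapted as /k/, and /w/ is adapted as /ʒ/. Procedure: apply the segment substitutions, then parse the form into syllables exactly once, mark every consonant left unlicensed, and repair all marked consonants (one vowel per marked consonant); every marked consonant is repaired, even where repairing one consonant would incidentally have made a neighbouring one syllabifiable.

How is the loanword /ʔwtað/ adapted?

Substitution: /ʔ/ → /v/, /w/ → /ʒ/, /t/ → /k/, giving /vʒkað/.
The consonants /v/, /ʒ/ cannot be parsed into a legal (C)V(C) syllable (at most one coda consonant is licensed; onsets are limited to one consonant).
Epenthesis after each stranded consonant: /v/ → /ve/, /ʒ/ → /ʒe/.

veʒekað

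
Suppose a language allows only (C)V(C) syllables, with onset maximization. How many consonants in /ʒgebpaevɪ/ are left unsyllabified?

1

The consonants /ʒ/ cannot be parsed into a legal (C)V(C) syllable (at most one coda consonant is licensed; onsets are limited to one consonant).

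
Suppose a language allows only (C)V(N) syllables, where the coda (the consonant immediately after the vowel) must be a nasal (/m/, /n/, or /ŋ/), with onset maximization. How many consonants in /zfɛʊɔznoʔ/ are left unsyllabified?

3

The consonants /z/, /z/, /ʔ/ cannot be parsed into a legal (C)V(N) syllable (only a nasal (/m/, /n/, or /ŋ/) is licensed in coda position; onsets are limited to one consonant).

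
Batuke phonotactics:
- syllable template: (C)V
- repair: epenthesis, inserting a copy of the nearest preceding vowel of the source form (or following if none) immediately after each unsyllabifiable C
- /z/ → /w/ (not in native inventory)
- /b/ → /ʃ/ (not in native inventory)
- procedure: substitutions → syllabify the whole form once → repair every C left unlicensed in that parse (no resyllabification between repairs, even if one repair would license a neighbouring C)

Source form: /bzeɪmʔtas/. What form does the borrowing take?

Substitution: /b/ → /ʃ/, /z/ → /w/, giving /ʃweɪmʔtas/.
Under (C)V, the unsyllabifiable consonants are /ʃ/, /m/, /ʔ/, /s/ (no codas are permitted; onsets are limited to one consonant).
Each unlicensed consonant becomes the onset of a new syllable: /ʃ/ → /ʃe/, /m/ → /mɪ/, /ʔ/ → /ʔɪ/, /s/ → /sa/.

ʃeweɪmɪʔɪtasa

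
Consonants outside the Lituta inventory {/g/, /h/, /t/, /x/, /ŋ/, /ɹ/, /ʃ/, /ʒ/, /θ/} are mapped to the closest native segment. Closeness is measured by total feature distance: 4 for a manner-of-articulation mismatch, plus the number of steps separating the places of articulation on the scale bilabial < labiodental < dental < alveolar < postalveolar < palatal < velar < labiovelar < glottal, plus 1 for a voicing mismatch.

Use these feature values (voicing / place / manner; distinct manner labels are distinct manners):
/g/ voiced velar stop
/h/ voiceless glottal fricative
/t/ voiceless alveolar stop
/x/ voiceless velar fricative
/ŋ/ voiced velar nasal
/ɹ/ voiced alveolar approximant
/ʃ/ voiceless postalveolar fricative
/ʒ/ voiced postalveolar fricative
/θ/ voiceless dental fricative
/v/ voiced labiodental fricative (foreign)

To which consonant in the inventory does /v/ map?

/θ/ is closest: same manner (fricative), place distance 1 (labiodental→dental), voicing differs (+1); total 2. Next closest is /ʒ/ at distance 3.

θ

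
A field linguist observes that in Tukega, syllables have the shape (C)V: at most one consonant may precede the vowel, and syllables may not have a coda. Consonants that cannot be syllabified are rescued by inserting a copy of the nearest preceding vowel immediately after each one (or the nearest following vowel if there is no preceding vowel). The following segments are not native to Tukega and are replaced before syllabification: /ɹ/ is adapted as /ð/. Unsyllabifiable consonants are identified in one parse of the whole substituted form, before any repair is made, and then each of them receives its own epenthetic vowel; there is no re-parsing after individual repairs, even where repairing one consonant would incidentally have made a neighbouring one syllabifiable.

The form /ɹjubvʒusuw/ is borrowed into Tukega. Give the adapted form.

Substitution: /ɹ/ → /ð/, giving /ðjubvʒusuw/.
Under (C)V, the unsyllabifiable consonants are /ð/, /b/, /v/, /w/ (no codas are permitted; onsets are limited to one consonant).
Each unlicensed consonant becomes the onset of a new syllable: /ð/ → /ðu/, /b/ → /bu/, /v/ → /vu/, /w/ → /wu/.

ðujubuvuʒusuwu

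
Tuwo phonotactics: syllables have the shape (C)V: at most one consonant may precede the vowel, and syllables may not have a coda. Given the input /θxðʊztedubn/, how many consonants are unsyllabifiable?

The consonants /θ/, /x/, /z/, /b/, /n/ cannot be parsed into a legal (C)V syllable (no codas are permitted; onsets are limited to one consonant).

5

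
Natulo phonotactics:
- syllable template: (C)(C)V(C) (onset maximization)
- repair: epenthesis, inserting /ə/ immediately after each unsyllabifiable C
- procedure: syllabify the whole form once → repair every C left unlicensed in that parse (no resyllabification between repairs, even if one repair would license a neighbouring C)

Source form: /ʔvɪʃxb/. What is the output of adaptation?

Under (C)(C)V(C), the unsyllabifiable consonants are /x/, /b/ (at most one coda consonant is licensed; onsets may contain at most 2 consonants).
Inserting the epenthetic vowel yields /x/ → /xə/, /b/ → /bə/.

ʔvɪʃxəbə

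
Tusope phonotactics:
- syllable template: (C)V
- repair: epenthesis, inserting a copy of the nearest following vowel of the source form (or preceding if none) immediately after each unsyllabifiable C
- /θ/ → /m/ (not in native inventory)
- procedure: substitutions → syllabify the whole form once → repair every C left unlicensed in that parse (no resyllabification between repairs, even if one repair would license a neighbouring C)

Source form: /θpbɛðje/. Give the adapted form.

mɛpɛbɛðeje

Substitution: /θ/ → /m/, giving /mpbɛðje/.
Under (C)V, the unsyllabifiable consonants are /m/, /p/, /ð/ (no codas are permitted; onsets are limited to one consonant).
Inserting the epenthetic vowel yields /m/ → /mɛ/, /p/ → /pɛ/, /ð/ → /ðe/.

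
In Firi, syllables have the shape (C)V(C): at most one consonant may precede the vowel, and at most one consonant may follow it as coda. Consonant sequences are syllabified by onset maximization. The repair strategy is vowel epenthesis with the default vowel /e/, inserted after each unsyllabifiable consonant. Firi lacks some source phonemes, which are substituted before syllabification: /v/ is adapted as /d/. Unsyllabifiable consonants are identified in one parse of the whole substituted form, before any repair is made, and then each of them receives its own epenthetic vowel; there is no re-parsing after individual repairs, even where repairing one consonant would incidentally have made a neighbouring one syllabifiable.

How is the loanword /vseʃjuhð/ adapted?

Substitution: /v/ → /d/, giving /dseʃjuhð/.
Under (C)V(C), the unsyllabifiable consonants are /d/, /ð/ (at most one coda consonant is licensed; onsets are limited to one consonant).
Each unlicensed consonant becomes the onset of a new syllable: /d/ → /de/, /ð/ → /ðe/.

deseʃjuhðe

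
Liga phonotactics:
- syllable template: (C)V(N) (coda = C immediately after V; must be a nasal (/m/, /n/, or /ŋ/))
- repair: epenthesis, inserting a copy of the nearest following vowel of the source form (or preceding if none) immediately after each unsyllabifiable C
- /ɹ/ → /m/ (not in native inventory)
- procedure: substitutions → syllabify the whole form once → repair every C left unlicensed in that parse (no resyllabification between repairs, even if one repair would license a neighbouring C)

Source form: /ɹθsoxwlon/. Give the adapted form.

Substitution: /ɹ/ → /m/, giving /mθsoxwlon/.
Syllabifying with onset maximization leaves /m/, /θ/, /x/, /w/ stranded (only a nasal (/m/, /n/, or /ŋ/) is licensed in coda position; onsets are limited to one consonant).
Inserting the epenthetic vowel yields /m/ → /mo/, /θ/ → /θo/, /x/ → /xo/, /w/ → /wo/.

moθosoxowolon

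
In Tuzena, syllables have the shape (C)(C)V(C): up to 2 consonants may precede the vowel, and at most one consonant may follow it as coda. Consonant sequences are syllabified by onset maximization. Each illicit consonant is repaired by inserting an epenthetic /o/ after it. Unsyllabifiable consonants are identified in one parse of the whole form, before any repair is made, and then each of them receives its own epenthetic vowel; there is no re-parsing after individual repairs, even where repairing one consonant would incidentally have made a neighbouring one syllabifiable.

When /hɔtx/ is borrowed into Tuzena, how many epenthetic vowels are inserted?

1

The unsyllabifiable consonants are /x/; each receives one epenthetic vowel.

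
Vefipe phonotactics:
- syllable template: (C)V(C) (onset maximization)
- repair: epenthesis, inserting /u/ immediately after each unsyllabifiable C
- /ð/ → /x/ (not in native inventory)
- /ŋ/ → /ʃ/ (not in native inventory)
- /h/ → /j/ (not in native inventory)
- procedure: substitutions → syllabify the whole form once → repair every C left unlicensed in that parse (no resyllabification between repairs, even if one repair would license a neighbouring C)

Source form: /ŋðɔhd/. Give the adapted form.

Substitution: /ŋ/ → /ʃ/, /ð/ → /x/, /h/ → /j/, giving /ʃxɔjd/.
The consonants /ʃ/, /d/ cannot be parsed into a legal (C)V(C) syllable (at most one coda consonant is licensed; onsets are limited to one consonant).
Inserting the epenthetic vowel yields /ʃ/ → /ʃu/, /d/ → /du/.

ʃuxɔjdu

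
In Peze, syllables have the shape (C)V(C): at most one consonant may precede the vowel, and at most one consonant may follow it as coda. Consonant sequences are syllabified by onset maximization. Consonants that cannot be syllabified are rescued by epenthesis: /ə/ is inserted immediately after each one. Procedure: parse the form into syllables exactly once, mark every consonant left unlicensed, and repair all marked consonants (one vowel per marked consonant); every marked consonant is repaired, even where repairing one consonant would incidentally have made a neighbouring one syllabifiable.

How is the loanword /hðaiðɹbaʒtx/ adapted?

həðaiðɹəbaʒtəxə

The consonants /h/, /ɹ/, /t/, /x/ cannot be parsed into a legal (C)V(C) syllable (at most one coda consonant is licensed; onsets are limited to one consonant).
Inserting the epenthetic vowel yields /h/ → /hə/, /ɹ/ → /ɹə/, /t/ → /tə/, /x/ → /xə/.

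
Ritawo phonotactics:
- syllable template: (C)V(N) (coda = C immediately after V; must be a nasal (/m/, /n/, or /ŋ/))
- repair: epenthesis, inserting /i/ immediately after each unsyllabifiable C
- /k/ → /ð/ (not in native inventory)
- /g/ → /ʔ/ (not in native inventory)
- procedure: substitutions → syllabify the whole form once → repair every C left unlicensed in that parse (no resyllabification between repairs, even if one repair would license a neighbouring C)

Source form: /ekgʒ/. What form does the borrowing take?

eðiʔiʒi

Substitution: /k/ → /ð/, /g/ → /ʔ/, giving /eðʔʒ/.
Syllabifying with onset maximization leaves /ð/, /ʔ/, /ʒ/ stranded (only a nasal (/m/, /n/, or /ŋ/) is licensed in coda position; onsets are limited to one consonant).
Epenthesis after each stranded consonant: /ð/ → /ði/, /ʔ/ → /ʔi/, /ʒ/ → /ʒi/.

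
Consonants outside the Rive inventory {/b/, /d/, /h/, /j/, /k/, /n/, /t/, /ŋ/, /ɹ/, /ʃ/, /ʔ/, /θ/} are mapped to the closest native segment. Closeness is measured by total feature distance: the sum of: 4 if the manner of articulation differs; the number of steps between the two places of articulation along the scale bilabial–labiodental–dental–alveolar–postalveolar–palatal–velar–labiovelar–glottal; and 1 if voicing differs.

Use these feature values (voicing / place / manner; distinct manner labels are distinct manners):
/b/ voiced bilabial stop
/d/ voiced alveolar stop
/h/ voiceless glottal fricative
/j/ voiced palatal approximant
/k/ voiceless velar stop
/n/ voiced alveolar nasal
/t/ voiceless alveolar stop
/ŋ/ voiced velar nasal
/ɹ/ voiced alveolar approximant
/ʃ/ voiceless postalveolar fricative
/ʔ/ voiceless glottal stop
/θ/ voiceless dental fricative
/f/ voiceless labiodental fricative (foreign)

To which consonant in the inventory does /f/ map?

θ

/θ/ is closest: same manner (fricative), place distance 1 (labiodental→dental), same voicing; total 1. Next closest is /ʃ/ at distance 3.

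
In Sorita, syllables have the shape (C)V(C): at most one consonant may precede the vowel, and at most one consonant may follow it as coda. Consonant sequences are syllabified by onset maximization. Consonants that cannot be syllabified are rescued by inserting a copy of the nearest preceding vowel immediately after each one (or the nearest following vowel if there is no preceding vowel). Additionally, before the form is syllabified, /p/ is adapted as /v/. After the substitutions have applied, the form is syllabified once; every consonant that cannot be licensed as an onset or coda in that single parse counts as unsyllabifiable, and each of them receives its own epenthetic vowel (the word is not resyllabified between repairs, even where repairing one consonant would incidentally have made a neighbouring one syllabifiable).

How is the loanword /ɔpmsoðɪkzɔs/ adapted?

Substitution: /p/ → /v/, giving /ɔvmsoðɪkzɔs/.
The consonants /m/ cannot be parsed into a legal (C)V(C) syllable (at most one coda consonant is licensed; onsets are limited to one consonant).
Each unlicensed consonant becomes the onset of a new syllable: /m/ → /mɔ/.

ɔvmɔsoðɪkzɔs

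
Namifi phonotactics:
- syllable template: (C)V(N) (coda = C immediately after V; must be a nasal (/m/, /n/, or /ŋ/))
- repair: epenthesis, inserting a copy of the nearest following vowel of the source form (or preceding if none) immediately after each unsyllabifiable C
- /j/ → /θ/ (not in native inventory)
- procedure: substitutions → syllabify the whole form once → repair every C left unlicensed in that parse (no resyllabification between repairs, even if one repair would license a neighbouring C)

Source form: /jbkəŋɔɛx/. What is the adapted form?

θəbəkəŋɔɛxɛ

Substitution: /j/ → /θ/, giving /θbkəŋɔɛx/.
Under (C)V(N), the unsyllabifiable consonants are /θ/, /b/, /x/ (only a nasal (/m/, /n/, or /ŋ/) is licensed in coda position; onsets are limited to one consonant).
Each unlicensed consonant becomes the onset of a new syllable: /θ/ → /θə/, /b/ → /bə/, /x/ → /xɛ/.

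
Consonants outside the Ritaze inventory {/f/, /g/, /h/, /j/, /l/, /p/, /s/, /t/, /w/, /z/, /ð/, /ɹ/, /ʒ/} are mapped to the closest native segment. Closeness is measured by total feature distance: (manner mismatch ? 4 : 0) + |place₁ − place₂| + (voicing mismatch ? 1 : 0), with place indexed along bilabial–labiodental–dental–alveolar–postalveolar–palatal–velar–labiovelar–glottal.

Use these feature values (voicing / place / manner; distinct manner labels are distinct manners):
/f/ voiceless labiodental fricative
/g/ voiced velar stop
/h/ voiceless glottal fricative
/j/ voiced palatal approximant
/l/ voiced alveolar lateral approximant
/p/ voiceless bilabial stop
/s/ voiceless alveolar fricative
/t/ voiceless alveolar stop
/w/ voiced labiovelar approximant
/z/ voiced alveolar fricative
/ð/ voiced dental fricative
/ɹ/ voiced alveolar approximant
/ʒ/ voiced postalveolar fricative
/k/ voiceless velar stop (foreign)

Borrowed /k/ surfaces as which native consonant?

/g/ is closest: same manner (stop), place distance 0 (velar→velar), voicing differs (+1); total 1. Next closest is /t/ at distance 3.

g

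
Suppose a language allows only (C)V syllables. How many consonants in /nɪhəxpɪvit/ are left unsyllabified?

2

The consonants /x/, /t/ cannot be parsed into a legal (C)V syllable (no codas are permitted; onsets are limited to one consonant).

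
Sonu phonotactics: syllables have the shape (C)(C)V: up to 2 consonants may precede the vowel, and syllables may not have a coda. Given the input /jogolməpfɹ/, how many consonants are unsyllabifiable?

3

Syllabifying with onset maximization leaves /p/, /f/, /ɹ/ stranded (no codas are permitted; onsets may contain at most 2 consonants).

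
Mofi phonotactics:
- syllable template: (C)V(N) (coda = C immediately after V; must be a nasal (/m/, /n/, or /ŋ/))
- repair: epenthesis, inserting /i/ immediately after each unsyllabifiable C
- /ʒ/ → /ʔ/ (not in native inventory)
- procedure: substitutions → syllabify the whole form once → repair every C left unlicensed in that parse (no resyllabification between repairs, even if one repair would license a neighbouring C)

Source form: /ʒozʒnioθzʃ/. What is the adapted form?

Substitution: /ʒ/ → /ʔ/, giving /ʔozʔnioθzʃ/.
Syllabifying with onset maximization leaves /z/, /ʔ/, /θ/, /z/, /ʃ/ stranded (only a nasal (/m/, /n/, or /ŋ/) is licensed in coda position; onsets are limited to one consonant).
Inserting the epenthetic vowel yields /z/ → /zi/, /ʔ/ → /ʔi/, /θ/ → /θi/, /z/ → /zi/, /ʃ/ → /ʃi/.

ʔoziʔinioθiziʃi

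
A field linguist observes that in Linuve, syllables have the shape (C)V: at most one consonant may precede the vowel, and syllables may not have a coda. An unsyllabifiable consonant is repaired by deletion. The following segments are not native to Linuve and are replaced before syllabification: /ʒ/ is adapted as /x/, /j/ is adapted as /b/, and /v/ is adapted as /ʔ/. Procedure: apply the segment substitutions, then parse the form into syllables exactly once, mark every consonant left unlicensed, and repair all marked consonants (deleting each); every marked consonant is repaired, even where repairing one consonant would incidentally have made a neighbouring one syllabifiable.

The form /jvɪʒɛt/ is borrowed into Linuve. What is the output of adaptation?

ʔɪxɛ

Substitution: /j/ → /b/, /v/ → /ʔ/, /ʒ/ → /x/, giving /bʔɪxɛt/.
The consonants /b/, /t/ cannot be parsed into a legal (C)V syllable (no codas are permitted; onsets are limited to one consonant).
Each unlicensed consonant is deleted: /b/, /t/.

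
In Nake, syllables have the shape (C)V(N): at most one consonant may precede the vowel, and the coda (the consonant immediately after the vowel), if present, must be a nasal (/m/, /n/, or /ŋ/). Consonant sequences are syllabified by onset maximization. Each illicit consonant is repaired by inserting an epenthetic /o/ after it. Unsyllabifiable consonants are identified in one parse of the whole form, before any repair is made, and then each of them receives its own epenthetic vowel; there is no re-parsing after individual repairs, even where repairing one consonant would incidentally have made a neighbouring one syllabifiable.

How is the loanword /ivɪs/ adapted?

ivɪso

The consonants /s/ cannot be parsed into a legal (C)V(N) syllable (only a nasal (/m/, /n/, or /ŋ/) is licensed in coda position; onsets are limited to one consonant).
Inserting the epenthetic vowel yields /s/ → /so/.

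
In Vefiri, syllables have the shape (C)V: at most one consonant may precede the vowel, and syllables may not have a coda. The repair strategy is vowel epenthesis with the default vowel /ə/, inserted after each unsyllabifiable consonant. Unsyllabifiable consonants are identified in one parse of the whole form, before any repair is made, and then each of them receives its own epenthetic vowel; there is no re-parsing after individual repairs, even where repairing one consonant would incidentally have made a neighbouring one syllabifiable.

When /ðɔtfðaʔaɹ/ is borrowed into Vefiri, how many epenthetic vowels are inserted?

3

The unsyllabifiable consonants are /t/, /f/, /ɹ/; each receives one epenthetic vowel.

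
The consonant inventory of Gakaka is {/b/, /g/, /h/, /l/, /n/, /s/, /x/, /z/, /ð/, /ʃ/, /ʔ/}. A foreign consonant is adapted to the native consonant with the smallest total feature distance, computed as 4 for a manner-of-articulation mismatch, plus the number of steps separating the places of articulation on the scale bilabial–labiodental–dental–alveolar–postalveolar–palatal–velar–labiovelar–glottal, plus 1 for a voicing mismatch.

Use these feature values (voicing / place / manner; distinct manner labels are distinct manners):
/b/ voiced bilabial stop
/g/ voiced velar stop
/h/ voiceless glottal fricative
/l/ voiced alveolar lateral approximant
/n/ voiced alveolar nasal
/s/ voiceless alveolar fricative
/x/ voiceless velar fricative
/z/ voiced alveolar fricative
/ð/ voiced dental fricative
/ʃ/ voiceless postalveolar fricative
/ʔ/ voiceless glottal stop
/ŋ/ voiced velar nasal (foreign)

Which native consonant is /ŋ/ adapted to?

n

/n/ is closest: same manner (nasal), place distance 3 (velar→alveolar), same voicing; total 3. Next closest is /g/ at distance 4.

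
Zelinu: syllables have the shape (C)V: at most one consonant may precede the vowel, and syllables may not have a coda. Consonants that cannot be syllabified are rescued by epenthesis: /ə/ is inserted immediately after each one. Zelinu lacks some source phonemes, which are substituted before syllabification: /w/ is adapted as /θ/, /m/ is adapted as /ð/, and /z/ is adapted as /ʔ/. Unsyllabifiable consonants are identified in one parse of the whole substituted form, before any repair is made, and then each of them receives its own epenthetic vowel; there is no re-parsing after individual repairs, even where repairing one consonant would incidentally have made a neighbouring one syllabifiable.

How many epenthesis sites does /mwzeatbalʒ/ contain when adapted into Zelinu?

5

After substitution the input is /ðθʔeatbalʒ/.
The unsyllabifiable consonants are /ð/, /θ/, /t/, /l/, /ʒ/; each receives one epenthetic vowel.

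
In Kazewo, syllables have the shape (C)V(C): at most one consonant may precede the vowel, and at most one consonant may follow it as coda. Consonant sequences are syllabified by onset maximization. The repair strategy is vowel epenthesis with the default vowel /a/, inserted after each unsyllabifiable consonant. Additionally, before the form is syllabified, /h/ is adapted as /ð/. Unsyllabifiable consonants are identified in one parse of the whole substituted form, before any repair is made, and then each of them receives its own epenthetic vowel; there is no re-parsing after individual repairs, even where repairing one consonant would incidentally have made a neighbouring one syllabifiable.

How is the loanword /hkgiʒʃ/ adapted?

ðakagiʒʃa

Substitution: /h/ → /ð/, giving /ðkgiʒʃ/.
The consonants /ð/, /k/, /ʃ/ cannot be parsed into a legal (C)V(C) syllable (at most one coda consonant is licensed; onsets are limited to one consonant).
Each unlicensed consonant becomes the onset of a new syllable: /ð/ → /ða/, /k/ → /ka/, /ʃ/ → /ʃa/.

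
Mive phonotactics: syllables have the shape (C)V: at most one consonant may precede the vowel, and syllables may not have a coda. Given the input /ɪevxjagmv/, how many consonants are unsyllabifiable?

The consonants /v/, /x/, /g/, /m/, /v/ cannot be parsed into a legal (C)V syllable (no codas are permitted; onsets are limited to one consonant).

5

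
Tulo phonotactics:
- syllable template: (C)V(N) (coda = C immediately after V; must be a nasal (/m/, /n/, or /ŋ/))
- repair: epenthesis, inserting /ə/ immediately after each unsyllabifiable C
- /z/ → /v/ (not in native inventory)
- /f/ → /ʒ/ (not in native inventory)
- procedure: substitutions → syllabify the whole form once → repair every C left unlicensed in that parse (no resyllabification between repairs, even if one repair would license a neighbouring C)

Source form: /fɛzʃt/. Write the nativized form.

Substitution: /f/ → /ʒ/, /z/ → /v/, giving /ʒɛvʃt/.
The consonants /v/, /ʃ/, /t/ cannot be parsed into a legal (C)V(N) syllable (only a nasal (/m/, /n/, or /ŋ/) is licensed in coda position; onsets are limited to one consonant).
Each unlicensed consonant becomes the onset of a new syllable: /v/ → /və/, /ʃ/ → /ʃə/, /t/ → /tə/.

ʒɛvəʃətə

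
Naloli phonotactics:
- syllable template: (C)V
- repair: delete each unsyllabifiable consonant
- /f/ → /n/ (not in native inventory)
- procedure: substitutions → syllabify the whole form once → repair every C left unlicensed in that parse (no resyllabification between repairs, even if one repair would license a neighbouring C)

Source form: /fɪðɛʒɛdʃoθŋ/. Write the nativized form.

Substitution: /f/ → /n/, giving /nɪðɛʒɛdʃoθŋ/.
Under (C)V, the unsyllabifiable consonants are /d/, /θ/, /ŋ/ (no codas are permitted; onsets are limited to one consonant).
Deletion applies to /d/, /θ/, /ŋ/.

nɪðɛʒɛʃo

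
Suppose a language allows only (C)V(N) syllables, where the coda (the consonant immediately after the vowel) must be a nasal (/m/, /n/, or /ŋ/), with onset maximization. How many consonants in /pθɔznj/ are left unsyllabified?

4

Under (C)V(N), the unsyllabifiable consonants are /p/, /z/, /n/, /j/ (only a nasal (/m/, /n/, or /ŋ/) is licensed in coda position; onsets are limited to one consonant).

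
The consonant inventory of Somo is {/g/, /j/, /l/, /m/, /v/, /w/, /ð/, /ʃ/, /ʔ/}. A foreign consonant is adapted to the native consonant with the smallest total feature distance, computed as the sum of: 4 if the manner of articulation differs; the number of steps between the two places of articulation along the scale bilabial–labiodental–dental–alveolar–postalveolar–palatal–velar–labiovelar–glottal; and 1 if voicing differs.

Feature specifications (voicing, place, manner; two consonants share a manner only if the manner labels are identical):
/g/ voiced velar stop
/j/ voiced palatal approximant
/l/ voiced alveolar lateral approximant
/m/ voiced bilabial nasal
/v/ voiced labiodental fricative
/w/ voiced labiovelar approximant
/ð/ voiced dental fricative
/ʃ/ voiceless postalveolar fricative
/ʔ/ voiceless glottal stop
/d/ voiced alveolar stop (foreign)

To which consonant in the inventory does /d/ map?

/g/ is closest: same manner (stop), place distance 3 (alveolar→velar), same voicing; total 3. Next closest is /l/ at distance 4.

g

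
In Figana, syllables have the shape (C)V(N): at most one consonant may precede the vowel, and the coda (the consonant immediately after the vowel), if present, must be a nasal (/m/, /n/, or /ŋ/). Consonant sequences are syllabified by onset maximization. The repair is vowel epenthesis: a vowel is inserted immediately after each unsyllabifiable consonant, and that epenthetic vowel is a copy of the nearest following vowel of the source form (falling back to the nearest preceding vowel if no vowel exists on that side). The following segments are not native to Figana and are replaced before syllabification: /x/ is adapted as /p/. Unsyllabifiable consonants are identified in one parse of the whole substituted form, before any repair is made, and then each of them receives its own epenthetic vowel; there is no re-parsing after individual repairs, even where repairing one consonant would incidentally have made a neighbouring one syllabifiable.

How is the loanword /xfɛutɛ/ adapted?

Substitution: /x/ → /p/, giving /pfɛutɛ/.
Syllabifying with onset maximization leaves /p/ stranded (only a nasal (/m/, /n/, or /ŋ/) is licensed in coda position; onsets are limited to one consonant).
Each unlicensed consonant becomes the onset of a new syllable: /p/ → /pɛ/.

pɛfɛutɛ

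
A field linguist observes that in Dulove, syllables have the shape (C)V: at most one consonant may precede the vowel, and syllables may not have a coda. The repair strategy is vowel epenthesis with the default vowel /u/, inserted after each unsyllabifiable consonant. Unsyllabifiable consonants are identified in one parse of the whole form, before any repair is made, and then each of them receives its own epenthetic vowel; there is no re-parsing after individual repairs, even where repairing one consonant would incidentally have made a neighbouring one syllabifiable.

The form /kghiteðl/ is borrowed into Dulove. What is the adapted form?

Syllabifying with onset maximization leaves /k/, /g/, /ð/, /l/ stranded (no codas are permitted; onsets are limited to one consonant).
Epenthesis after each stranded consonant: /k/ → /ku/, /g/ → /gu/, /ð/ → /ðu/, /l/ → /lu/.

kuguhiteðulu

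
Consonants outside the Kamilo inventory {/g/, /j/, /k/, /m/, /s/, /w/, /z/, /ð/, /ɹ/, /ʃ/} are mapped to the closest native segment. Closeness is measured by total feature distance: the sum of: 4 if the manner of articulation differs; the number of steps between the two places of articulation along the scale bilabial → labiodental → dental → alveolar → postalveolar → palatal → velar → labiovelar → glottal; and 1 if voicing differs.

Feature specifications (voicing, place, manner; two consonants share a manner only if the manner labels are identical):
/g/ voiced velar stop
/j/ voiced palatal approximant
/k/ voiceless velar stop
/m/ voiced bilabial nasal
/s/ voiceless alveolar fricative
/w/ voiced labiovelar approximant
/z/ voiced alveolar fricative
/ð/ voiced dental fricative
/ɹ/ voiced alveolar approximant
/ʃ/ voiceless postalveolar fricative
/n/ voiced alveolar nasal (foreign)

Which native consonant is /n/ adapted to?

m

/m/ is closest: same manner (nasal), place distance 3 (alveolar→bilabial), same voicing; total 3. Next closest is /z/ at distance 4.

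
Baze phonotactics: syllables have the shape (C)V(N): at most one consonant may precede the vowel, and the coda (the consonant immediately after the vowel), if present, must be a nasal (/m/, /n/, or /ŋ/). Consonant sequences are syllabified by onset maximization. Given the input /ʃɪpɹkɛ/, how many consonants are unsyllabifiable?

2

Syllabifying with onset maximization leaves /p/, /ɹ/ stranded (only a nasal (/m/, /n/, or /ŋ/) is licensed in coda position; onsets are limited to one consonant).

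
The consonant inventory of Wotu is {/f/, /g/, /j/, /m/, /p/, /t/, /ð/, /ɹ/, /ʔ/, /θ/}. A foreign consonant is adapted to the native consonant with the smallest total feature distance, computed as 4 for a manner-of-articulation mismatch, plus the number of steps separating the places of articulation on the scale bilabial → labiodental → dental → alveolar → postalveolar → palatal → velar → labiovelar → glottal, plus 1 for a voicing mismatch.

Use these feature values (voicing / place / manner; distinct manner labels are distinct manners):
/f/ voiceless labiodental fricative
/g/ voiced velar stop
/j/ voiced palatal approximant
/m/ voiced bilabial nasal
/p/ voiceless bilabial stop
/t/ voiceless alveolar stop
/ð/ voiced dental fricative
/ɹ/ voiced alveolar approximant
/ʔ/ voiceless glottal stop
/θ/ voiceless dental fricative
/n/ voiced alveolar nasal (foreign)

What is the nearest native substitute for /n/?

/m/ is closest: same manner (nasal), place distance 3 (alveolar→bilabial), same voicing; total 3. Next closest is /ɹ/ at distance 4.

m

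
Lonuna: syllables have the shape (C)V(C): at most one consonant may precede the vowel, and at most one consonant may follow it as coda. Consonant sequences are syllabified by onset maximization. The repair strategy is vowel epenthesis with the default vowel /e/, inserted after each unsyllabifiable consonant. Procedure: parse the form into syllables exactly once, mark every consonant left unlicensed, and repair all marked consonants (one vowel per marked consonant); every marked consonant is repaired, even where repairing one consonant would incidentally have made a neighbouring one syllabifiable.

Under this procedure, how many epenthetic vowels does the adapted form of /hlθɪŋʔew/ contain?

The unsyllabifiable consonants are /h/, /l/; each receives one epenthetic vowel.

2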